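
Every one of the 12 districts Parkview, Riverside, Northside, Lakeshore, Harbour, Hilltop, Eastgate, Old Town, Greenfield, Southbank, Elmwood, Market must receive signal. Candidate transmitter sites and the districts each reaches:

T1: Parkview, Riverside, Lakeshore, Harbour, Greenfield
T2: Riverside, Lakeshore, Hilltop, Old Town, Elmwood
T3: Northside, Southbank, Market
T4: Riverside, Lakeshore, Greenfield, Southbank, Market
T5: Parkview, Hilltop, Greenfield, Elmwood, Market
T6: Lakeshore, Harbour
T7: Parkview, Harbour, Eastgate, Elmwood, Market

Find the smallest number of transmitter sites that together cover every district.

T1, T2, T3, T7 together cover {Parkview, Riverside, Northside, Lakeshore, Harbour, Hilltop, Eastgate, Old Town, Greenfield, Southbank, Elmwood, Market} — every district.
No 3 of the 7 transmitter sites cover everything (all 35 triples fall short), so 4 is minimum.

4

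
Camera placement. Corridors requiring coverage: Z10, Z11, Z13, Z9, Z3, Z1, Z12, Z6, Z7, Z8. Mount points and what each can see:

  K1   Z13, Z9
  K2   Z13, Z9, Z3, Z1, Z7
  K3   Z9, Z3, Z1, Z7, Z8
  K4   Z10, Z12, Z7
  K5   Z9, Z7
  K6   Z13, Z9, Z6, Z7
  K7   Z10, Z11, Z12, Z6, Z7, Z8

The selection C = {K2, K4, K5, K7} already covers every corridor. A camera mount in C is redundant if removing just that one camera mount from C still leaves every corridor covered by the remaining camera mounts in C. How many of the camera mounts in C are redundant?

Drop K2: Z13, Z3, Z1 uncovered — not redundant.
Drop K4: the rest still cover every corridor — redundant.
Drop K5: the rest still cover every corridor — redundant.
Drop K7: Z11, Z6, Z8 uncovered — not redundant.
2 redundant: K4, K5.

2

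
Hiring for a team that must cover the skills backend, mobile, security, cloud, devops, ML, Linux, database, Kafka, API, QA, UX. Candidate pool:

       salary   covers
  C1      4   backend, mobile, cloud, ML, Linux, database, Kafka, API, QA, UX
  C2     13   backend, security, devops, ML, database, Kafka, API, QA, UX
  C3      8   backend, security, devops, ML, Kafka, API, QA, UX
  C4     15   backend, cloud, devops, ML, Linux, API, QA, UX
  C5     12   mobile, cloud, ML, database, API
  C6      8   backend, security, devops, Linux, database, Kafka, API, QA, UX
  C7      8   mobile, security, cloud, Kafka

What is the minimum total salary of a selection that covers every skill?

C1, C3 cover every skill at salary 4 + 8 = 12.
Any cover uses at least 2 candidates; among all covering selections none totals below 12.

12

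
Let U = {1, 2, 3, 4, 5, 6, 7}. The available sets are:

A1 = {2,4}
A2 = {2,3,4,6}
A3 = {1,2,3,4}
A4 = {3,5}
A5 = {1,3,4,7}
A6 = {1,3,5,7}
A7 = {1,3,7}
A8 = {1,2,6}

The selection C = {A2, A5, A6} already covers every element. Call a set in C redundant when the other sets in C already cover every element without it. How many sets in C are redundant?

Drop A2: 2, 6 uncovered — not redundant.
Drop A5: the rest still cover every element — redundant.
Drop A6: 5 uncovered — not redundant.
1 redundant: A5.

1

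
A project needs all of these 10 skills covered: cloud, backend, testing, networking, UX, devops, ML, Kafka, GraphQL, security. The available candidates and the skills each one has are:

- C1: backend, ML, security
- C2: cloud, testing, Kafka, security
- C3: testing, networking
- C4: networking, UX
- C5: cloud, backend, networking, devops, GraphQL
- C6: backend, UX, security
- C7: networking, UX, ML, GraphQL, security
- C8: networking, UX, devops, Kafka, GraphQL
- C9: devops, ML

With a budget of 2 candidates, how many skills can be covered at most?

8

Choosing C1, C8 covers {backend, networking, UX, devops, ML, Kafka, GraphQL, security} — 8 skills.
No choice of 2 candidates does better; here cloud, testing are left uncovered.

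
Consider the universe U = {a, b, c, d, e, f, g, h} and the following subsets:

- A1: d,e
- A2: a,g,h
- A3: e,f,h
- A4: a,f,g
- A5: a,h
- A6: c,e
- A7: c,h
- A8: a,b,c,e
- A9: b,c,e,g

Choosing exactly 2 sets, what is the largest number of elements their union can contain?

6

Choosing A2, A8 covers {a, b, c, e, g, h} — 6 elements.
No choice of 2 sets does better; here d, f are left uncovered.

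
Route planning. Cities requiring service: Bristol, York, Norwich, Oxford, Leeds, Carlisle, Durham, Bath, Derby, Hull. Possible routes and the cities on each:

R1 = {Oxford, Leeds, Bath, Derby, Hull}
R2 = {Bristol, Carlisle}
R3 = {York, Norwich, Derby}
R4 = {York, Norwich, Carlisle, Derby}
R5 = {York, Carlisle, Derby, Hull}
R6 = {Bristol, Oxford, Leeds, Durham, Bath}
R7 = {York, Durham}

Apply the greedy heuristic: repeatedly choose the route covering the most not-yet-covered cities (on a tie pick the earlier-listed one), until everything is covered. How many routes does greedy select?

3

Pick 1: R1 covers 5 new cities (Oxford, Leeds, Bath, Derby, Hull).
Pick 2: R4 covers 3 new cities (York, Norwich, Carlisle).
Pick 3: R6 covers 2 new cities (Bristol, Durham).
Greedy uses 3 routes.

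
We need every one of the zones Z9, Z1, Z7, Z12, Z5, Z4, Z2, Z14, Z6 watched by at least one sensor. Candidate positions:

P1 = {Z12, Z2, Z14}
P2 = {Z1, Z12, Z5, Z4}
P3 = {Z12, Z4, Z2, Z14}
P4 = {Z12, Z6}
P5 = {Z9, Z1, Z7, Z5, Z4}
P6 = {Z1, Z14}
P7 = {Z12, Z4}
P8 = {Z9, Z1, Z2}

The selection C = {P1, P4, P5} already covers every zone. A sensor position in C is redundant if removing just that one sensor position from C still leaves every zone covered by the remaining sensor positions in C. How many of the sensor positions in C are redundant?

Drop P1: Z2, Z14 uncovered — not redundant.
Drop P4: Z6 uncovered — not redundant.
Drop P5: Z9, Z1, Z7, Z5, … uncovered — not redundant.
None of the sensor positions in C is redundant.

0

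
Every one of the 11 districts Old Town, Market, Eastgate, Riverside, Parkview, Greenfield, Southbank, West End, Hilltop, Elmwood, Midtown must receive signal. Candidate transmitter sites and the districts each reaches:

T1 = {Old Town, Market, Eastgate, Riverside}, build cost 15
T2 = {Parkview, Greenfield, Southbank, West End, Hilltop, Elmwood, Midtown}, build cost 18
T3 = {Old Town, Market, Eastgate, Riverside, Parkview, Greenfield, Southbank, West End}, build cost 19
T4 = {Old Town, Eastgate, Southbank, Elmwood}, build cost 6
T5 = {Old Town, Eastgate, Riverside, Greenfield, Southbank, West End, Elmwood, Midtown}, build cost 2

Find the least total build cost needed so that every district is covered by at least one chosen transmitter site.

33

T1, T2 cover every district at build cost 15 + 18 = 33.
Any cover uses at least 2 transmitter sites; among all covering selections none totals below 33.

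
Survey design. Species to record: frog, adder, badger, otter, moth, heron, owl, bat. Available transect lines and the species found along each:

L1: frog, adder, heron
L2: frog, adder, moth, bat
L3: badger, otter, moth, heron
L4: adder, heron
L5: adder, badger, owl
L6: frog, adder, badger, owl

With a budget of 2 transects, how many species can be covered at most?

7

Choosing L2, L3 covers {frog, adder, badger, otter, moth, heron, bat} — 7 species.
No choice of 2 transects does better; here owl is left uncovered.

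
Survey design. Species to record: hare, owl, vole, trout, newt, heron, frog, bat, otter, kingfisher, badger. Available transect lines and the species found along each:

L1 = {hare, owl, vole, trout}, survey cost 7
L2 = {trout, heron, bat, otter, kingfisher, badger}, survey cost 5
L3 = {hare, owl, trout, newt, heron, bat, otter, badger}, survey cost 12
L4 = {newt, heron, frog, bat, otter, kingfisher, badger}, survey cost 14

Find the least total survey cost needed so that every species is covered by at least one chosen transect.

L1, L4 cover every species at survey cost 7 + 14 = 21.
Any cover uses at least 2 transects; among all covering selections none totals below 21.
Greedy by coverage-per-survey cost would pick L2, L1, L4 for 26 — worse than the optimum 21.

21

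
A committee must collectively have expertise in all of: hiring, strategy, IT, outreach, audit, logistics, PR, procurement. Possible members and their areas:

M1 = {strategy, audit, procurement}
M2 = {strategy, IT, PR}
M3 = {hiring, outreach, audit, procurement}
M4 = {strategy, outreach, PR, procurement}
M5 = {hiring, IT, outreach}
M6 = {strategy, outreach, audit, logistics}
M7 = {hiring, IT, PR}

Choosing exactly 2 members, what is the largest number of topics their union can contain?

Choosing M2, M3 covers {hiring, strategy, IT, outreach, audit, PR, procurement} — 7 topics.
No choice of 2 members does better; here logistics is left uncovered.

7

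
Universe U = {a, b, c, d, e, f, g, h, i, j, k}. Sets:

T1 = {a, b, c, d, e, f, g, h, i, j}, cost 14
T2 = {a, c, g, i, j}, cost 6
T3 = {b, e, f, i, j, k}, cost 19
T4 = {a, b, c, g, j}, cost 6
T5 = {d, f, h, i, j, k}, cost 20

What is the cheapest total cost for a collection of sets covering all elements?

T1, T3 cover every element at cost 14 + 19 = 33.
Any cover uses at least 2 sets; among all covering selections none totals below 33.

33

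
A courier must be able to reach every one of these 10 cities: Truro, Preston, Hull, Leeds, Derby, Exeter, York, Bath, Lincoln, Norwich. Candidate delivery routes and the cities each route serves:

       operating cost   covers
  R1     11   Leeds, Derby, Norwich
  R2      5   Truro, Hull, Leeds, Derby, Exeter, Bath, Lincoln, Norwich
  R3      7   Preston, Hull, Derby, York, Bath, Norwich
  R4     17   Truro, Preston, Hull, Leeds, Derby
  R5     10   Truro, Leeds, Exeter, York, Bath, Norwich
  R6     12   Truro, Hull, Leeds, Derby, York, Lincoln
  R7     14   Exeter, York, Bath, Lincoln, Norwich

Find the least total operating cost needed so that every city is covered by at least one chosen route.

R2, R3 cover every city at operating cost 5 + 7 = 12.
Any cover uses at least 2 routes; among all covering selections none totals below 12.

12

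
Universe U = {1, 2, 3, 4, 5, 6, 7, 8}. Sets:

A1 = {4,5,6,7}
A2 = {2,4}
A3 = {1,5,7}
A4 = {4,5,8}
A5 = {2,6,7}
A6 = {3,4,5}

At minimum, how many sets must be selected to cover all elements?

A3, A4, A5, A6 together cover {1, 2, 3, 4, 5, 6, 7, 8} — every element.
No 3 of the 6 sets cover everything (all 20 triples fall short), so 4 is minimum.

4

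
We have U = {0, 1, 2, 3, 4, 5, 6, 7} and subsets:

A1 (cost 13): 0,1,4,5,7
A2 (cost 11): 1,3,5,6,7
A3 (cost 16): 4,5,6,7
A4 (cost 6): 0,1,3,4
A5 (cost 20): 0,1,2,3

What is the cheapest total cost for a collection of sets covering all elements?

A3, A5 cover every element at cost 16 + 20 = 36.
Any cover uses at least 2 sets; among all covering selections none totals below 36.
Greedy by coverage-per-cost would pick A4, A2, A5 for 37 — worse than the optimum 36.

36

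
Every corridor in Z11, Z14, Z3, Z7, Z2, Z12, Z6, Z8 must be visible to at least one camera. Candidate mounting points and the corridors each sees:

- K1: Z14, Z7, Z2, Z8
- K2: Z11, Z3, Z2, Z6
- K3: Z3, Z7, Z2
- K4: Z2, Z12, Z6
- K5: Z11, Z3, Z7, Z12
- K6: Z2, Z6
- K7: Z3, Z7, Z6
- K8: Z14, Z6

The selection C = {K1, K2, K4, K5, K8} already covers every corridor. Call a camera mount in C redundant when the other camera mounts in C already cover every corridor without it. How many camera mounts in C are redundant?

Drop K1: Z8 uncovered — not redundant.
Drop K2: the rest still cover every corridor — redundant.
Drop K4: the rest still cover every corridor — redundant.
Drop K5: the rest still cover every corridor — redundant.
Drop K8: the rest still cover every corridor — redundant.
4 redundant: K2, K4, K5, K8.

4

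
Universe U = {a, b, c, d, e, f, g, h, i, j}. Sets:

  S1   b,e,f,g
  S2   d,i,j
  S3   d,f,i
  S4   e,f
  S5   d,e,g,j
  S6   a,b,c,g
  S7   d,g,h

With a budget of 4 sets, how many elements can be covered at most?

10

Choosing S1, S2, S6, S7 covers {a, b, c, d, e, f, g, h, i, j} — 10 elements.
That is all 10 elements.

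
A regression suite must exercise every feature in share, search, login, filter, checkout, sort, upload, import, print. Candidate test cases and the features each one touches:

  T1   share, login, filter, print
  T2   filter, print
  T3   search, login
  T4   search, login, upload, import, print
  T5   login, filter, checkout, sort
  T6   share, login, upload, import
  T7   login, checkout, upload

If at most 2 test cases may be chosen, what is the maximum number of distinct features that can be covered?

Choosing T4, T5 covers {search, login, filter, checkout, sort, upload, import, print} — 8 features.
No choice of 2 test cases does better; here share is left uncovered.

8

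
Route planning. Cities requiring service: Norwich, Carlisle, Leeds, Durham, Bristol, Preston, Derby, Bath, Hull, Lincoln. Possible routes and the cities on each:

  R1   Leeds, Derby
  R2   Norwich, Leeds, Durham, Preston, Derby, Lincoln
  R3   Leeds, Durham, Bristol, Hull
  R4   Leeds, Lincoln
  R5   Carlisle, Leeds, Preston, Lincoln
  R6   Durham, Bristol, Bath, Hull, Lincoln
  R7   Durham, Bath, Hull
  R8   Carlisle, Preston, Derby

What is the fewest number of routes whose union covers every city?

3

R2, R5, R6 together cover {Norwich, Carlisle, Leeds, Durham, Bristol, Preston, Derby, Bath, Hull, Lincoln} — every city.
No 2 of the 8 routes cover everything (all 28 pairs fall short), so 3 is minimum.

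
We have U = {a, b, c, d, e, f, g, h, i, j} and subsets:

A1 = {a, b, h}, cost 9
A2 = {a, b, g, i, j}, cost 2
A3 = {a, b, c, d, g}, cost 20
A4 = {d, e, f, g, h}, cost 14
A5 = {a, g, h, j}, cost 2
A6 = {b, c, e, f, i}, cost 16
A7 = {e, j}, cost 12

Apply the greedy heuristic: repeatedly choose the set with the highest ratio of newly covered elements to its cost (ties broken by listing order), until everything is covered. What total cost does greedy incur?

34

Pick 1: A2 adds 5 new (a, b, g, i, j) at cost 2 (ratio 5/2).
Pick 2: A5 adds 1 new (h) at cost 2 (ratio 1/2).
Pick 3: A4 adds 3 new (d, e, f) at cost 14 (ratio 3/14).
Pick 4: A6 adds 1 new (c) at cost 16 (ratio 1/16).
Greedy total cost: 2 + 2 + 14 + 16 = 34. (The true optimum is 32, so greedy overshoots here.)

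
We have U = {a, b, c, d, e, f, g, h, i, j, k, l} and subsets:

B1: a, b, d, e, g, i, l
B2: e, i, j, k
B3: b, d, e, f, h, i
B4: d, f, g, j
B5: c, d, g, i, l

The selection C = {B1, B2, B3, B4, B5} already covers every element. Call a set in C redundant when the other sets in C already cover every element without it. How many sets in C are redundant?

1

Drop B1: a uncovered — not redundant.
Drop B2: k uncovered — not redundant.
Drop B3: h uncovered — not redundant.
Drop B4: the rest still cover every element — redundant.
Drop B5: c uncovered — not redundant.
1 redundant: B4.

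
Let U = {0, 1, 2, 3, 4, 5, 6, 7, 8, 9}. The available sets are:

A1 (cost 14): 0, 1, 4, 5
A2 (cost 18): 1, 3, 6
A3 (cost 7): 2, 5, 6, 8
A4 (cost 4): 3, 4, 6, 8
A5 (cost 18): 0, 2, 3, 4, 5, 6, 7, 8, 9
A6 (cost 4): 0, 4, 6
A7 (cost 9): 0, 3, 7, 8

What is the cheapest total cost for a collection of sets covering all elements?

A1, A5 cover every element at cost 14 + 18 = 32.
Any cover uses at least 2 sets; among all covering selections none totals below 32.
Greedy by coverage-per-cost would pick A4, A3, A6, A5, A1 for 47 — worse than the optimum 32.

32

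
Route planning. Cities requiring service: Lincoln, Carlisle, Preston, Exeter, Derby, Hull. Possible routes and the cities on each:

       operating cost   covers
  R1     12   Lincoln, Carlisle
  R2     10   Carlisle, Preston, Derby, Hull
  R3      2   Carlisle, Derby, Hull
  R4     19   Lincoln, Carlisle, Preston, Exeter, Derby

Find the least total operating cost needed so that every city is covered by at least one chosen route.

R3, R4 cover every city at operating cost 2 + 19 = 21.
Any cover uses at least 2 routes; among all covering selections none totals below 21.

21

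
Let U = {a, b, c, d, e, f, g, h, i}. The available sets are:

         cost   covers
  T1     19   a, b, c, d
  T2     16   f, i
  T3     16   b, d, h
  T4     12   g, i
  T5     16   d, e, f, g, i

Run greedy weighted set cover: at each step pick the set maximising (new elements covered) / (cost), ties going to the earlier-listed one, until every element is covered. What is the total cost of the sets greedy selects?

Pick 1: T5 adds 5 new (d, e, f, g, i) at cost 16 (ratio 5/16).
Pick 2: T1 adds 3 new (a, b, c) at cost 19 (ratio 3/19).
Pick 3: T3 adds 1 new (h) at cost 16 (ratio 1/16).
Greedy total cost: 16 + 19 + 16 = 51.

51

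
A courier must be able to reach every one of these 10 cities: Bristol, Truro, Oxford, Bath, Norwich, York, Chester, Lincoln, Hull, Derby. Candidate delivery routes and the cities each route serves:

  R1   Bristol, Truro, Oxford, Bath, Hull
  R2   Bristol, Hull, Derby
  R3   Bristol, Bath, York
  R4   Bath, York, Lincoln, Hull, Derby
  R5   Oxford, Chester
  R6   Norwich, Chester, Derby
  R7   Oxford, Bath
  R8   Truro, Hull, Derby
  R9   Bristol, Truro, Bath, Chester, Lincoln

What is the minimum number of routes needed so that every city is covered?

3

R1, R4, R6 together cover {Bristol, Truro, Oxford, Bath, Norwich, York, Chester, Lincoln, Hull, Derby} — every city.
No 2 of the 9 routes cover everything (all 36 pairs fall short), so 3 is minimum.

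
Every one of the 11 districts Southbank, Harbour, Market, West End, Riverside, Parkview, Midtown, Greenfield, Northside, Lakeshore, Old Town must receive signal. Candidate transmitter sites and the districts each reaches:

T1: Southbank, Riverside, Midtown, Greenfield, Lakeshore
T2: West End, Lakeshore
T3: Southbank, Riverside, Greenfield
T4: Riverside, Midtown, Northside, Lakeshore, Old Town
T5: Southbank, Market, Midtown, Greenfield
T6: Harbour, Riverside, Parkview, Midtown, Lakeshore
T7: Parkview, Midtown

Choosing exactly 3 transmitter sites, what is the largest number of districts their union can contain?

Choosing T4, T5, T6 covers {Southbank, Harbour, Market, Riverside, Parkview, Midtown, Greenfield, Northside, Lakeshore, Old Town} — 10 districts.
No choice of 3 transmitter sites does better; here West End is left uncovered.

10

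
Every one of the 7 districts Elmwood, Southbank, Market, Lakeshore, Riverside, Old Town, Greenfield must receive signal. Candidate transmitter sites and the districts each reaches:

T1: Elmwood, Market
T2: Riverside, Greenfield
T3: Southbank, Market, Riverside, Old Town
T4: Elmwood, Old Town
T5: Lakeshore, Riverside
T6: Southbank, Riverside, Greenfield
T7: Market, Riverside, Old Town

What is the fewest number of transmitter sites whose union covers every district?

T1, T2, T3, T5 together cover {Elmwood, Southbank, Market, Lakeshore, Riverside, Old Town, Greenfield} — every district.
No 3 of the 7 transmitter sites cover everything (all 35 triples fall short), so 4 is minimum.

4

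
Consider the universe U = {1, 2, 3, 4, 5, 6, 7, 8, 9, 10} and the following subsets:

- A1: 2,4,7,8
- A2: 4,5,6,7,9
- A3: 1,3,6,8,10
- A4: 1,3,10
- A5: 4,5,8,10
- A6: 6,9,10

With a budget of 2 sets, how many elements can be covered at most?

Choosing A2, A3 covers {1, 3, 4, 5, 6, 7, 8, 9, 10} — 9 elements.
No choice of 2 sets does better; here 2 is left uncovered.

9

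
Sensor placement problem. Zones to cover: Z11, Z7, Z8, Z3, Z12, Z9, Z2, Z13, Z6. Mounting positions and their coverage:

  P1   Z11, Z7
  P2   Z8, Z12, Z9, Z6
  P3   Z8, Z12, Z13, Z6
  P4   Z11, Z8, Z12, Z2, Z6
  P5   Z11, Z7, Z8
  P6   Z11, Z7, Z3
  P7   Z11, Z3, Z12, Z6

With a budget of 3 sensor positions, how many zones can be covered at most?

8

Choosing P2, P3, P6 covers {Z11, Z7, Z8, Z3, Z12, Z9, Z13, Z6} — 8 zones.
No choice of 3 sensor positions does better; here Z2 is left uncovered.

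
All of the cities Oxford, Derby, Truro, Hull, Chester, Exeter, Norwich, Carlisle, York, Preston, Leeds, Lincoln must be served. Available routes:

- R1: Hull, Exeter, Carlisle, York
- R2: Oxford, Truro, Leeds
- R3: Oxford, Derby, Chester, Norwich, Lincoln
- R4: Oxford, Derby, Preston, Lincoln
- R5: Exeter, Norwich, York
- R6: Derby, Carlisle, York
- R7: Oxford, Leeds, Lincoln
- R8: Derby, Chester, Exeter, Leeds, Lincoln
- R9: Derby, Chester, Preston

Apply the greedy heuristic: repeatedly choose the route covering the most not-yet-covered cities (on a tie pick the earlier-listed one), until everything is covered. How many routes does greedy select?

4

Pick 1: R3 covers 5 new cities (Oxford, Derby, Chester, Norwich, Lincoln).
Pick 2: R1 covers 4 new cities (Hull, Exeter, Carlisle, York).
Pick 3: R2 covers 2 new cities (Truro, Leeds).
Pick 4: R4 covers 1 new cities (Preston).
Greedy uses 4 routes.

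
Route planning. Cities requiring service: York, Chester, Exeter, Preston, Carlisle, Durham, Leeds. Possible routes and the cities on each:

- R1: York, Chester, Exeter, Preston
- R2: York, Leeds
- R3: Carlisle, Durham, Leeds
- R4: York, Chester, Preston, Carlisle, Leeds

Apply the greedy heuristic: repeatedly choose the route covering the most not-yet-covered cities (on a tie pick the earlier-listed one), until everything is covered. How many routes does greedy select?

Pick 1: R4 covers 5 new cities (York, Chester, Preston, Carlisle, Leeds).
Pick 2: R1 covers 1 new cities (Exeter).
Pick 3: R3 covers 1 new cities (Durham).
Greedy uses 3 routes. (The true minimum is 2.)

3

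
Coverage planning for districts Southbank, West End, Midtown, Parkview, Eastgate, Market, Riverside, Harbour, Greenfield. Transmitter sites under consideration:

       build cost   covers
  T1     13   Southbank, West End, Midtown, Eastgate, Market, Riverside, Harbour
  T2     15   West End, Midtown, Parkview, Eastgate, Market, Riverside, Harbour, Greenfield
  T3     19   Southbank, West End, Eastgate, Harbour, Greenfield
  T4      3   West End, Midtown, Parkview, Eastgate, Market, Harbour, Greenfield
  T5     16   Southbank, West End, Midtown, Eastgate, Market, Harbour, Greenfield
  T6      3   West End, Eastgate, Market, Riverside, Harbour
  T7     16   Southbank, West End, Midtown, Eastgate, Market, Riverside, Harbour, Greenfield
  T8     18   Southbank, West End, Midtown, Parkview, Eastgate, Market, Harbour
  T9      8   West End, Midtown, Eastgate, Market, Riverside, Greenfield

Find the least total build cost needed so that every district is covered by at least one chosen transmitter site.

16

T1, T4 cover every district at build cost 13 + 3 = 16.
Any cover uses at least 2 transmitter sites; among all covering selections none totals below 16.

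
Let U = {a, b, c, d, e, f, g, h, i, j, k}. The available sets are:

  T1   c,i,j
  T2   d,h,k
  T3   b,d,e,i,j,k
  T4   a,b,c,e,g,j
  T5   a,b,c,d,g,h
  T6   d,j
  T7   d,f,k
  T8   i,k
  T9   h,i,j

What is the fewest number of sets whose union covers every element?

T3, T5, T7 together cover {a, b, c, d, e, f, g, h, i, j, k} — every element.
No 2 of the 9 sets cover everything (all 36 pairs fall short), so 3 is minimum.

3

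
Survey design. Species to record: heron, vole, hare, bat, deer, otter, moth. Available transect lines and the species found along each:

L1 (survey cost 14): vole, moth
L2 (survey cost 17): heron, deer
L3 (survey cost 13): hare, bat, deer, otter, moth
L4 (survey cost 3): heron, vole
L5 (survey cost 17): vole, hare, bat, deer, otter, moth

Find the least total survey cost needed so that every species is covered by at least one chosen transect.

16

L3, L4 cover every species at survey cost 13 + 3 = 16.
Any cover uses at least 2 transects; among all covering selections none totals below 16.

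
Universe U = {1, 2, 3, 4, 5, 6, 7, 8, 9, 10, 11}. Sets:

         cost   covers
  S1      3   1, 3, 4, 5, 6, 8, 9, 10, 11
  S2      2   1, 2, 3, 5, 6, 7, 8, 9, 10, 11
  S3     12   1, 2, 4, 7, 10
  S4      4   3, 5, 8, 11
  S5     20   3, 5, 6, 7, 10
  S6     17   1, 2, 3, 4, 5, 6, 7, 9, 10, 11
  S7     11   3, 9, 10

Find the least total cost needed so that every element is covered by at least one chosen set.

S1, S2 cover every element at cost 3 + 2 = 5.
Any cover uses at least 2 sets; among all covering selections none totals below 5.

5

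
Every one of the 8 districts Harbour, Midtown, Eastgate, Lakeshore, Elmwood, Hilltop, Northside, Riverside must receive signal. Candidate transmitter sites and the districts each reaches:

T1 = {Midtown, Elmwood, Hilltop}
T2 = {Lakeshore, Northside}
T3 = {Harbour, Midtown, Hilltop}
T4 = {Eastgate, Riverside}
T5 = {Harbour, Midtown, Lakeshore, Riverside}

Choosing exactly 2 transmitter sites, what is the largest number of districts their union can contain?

6

Choosing T1, T5 covers {Harbour, Midtown, Lakeshore, Elmwood, Hilltop, Riverside} — 6 districts.
No choice of 2 transmitter sites does better; here Eastgate, Northside are left uncovered.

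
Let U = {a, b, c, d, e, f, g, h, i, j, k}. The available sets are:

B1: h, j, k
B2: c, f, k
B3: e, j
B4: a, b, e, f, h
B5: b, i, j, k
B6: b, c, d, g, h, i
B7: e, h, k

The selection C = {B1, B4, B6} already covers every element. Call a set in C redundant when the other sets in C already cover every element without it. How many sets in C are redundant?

0

Drop B1: j, k uncovered — not redundant.
Drop B4: a, e, f uncovered — not redundant.
Drop B6: c, d, g, i uncovered — not redundant.
None of the sets in C is redundant.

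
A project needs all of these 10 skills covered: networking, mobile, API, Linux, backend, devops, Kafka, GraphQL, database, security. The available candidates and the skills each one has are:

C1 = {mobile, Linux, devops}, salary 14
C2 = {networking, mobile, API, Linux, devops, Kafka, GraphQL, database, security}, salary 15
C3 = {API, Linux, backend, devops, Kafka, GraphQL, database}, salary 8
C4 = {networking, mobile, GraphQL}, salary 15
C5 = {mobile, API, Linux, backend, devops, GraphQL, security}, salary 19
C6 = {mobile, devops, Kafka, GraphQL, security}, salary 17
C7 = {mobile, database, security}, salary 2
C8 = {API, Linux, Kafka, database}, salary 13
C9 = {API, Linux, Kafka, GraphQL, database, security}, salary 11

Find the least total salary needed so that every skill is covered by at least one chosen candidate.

C2, C3 cover every skill at salary 15 + 8 = 23.
Any cover uses at least 2 candidates; among all covering selections none totals below 23.

23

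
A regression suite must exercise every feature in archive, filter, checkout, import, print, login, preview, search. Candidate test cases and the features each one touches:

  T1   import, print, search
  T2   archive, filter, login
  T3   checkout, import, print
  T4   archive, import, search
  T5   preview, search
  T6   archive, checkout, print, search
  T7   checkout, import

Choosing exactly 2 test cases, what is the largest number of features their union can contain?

6

Choosing T1, T2 covers {archive, filter, import, print, login, search} — 6 features.
No choice of 2 test cases does better; here checkout, preview are left uncovered.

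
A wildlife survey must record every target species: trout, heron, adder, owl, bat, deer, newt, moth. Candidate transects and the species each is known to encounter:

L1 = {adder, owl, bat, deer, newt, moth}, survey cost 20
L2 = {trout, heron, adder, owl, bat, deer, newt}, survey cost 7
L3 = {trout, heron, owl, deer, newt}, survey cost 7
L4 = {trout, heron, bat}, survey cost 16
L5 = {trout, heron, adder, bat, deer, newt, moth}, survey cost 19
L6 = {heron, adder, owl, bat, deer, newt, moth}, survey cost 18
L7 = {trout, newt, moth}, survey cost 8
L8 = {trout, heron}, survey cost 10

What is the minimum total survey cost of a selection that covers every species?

15

L2, L7 cover every species at survey cost 7 + 8 = 15.
Any cover uses at least 2 transects; among all covering selections none totals below 15.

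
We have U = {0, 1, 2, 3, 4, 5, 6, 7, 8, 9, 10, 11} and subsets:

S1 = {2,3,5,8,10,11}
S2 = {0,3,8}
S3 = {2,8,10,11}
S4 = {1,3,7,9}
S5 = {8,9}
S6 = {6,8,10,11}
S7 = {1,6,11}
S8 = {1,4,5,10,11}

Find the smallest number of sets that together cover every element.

S1, S2, S4, S6, S8 together cover {0, 1, 2, 3, 4, 5, 6, 7, 8, 9, 10, 11} — every element.
No 4 of the 8 sets cover everything (all 70 size-4 selections fall short), so 5 is minimum.

5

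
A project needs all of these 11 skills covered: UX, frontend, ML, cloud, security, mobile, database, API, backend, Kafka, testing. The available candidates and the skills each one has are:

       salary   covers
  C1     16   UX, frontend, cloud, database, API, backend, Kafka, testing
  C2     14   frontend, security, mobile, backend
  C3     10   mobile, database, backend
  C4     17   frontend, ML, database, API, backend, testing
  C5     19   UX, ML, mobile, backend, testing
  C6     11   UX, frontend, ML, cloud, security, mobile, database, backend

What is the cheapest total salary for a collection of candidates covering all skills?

27

C1, C6 cover every skill at salary 16 + 11 = 27.
Any cover uses at least 2 candidates; among all covering selections none totals below 27.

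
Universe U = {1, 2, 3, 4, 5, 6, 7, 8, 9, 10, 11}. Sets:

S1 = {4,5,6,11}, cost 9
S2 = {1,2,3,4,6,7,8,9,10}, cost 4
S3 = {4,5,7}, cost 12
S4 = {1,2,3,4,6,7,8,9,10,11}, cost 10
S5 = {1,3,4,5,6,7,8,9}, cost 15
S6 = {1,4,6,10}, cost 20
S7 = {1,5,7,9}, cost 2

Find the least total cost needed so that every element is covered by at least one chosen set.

12

S4, S7 cover every element at cost 10 + 2 = 12.
Any cover uses at least 2 sets; among all covering selections none totals below 12.
Greedy by coverage-per-cost would pick S2, S7, S1 for 15 — worse than the optimum 12.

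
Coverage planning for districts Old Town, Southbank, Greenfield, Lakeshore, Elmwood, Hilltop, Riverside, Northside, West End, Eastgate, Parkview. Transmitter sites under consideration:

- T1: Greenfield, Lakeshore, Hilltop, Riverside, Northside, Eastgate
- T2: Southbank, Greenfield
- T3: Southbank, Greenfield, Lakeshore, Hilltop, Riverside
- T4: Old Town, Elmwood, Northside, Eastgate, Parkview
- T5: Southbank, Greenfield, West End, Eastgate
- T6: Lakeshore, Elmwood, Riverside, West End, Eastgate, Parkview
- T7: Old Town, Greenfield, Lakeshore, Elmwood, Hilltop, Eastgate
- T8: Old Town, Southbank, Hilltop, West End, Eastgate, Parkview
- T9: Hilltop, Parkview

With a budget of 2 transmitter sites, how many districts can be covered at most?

10

Choosing T1, T8 covers {Old Town, Southbank, Greenfield, Lakeshore, Hilltop, Riverside, Northside, West End, Eastgate, Parkview} — 10 districts.
No choice of 2 transmitter sites does better; here Elmwood is left uncovered.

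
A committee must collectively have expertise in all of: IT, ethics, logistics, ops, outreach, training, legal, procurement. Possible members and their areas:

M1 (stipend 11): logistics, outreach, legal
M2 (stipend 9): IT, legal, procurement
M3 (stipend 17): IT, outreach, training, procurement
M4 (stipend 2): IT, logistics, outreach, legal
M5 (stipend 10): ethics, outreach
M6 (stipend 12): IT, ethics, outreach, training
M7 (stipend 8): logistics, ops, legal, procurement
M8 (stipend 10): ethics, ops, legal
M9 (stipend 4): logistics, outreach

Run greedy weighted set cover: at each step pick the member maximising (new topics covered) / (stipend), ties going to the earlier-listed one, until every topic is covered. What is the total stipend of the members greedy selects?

Pick 1: M4 adds 4 new (IT, logistics, outreach, legal) at stipend 2 (ratio 4/2).
Pick 2: M7 adds 2 new (ops, procurement) at stipend 8 (ratio 2/8).
Pick 3: M6 adds 2 new (ethics, training) at stipend 12 (ratio 2/12).
Greedy total stipend: 2 + 8 + 12 = 22. (The true optimum is 20, so greedy overshoots here.)

22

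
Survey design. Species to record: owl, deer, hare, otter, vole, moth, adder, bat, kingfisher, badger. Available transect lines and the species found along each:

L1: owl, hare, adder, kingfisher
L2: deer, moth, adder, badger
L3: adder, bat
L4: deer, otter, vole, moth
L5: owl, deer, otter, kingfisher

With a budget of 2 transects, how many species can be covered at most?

8

Choosing L1, L4 covers {owl, deer, hare, otter, vole, moth, adder, kingfisher} — 8 species.
No choice of 2 transects does better; here bat, badger are left uncovered.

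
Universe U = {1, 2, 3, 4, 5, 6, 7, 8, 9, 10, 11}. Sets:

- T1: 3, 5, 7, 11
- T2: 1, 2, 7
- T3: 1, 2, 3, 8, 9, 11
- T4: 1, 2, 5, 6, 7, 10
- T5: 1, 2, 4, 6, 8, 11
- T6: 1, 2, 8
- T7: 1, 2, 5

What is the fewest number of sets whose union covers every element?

3

T3, T4, T5 together cover {1, 2, 3, 4, 5, 6, 7, 8, 9, 10, 11} — every element.
No 2 of the 7 sets cover everything (all 21 pairs fall short), so 3 is minimum.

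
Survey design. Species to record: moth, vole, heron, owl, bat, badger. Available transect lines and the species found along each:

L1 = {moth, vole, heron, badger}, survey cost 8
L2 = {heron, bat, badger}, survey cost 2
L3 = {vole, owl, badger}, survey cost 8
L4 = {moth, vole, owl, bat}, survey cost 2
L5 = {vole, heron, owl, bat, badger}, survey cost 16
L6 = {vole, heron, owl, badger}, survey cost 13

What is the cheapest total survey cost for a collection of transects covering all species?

4

L2, L4 cover every species at survey cost 2 + 2 = 4.
Any cover uses at least 2 transects; among all covering selections none totals below 4.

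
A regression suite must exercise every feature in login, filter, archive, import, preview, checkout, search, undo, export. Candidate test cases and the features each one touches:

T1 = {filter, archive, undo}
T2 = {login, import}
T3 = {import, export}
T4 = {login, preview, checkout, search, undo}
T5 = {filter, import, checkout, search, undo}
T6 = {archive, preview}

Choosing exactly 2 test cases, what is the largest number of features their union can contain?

Choosing T1, T4 covers {login, filter, archive, preview, checkout, search, undo} — 7 features.
No choice of 2 test cases does better; here import, export are left uncovered.

7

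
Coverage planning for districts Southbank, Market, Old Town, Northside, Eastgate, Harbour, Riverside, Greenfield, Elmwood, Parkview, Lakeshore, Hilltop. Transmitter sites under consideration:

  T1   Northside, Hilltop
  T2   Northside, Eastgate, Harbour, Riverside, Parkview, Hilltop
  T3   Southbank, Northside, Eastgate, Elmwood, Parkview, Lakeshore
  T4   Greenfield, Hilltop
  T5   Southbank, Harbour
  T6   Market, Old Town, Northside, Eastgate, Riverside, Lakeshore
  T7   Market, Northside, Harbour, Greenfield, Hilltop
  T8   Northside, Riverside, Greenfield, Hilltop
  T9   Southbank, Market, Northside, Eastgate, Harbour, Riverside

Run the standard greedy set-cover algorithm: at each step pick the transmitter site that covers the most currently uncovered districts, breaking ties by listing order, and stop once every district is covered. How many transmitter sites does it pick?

Pick 1: T2 covers 6 new districts (Northside, Eastgate, Harbour, Riverside, Parkview, Hilltop).
Pick 2: T3 covers 3 new districts (Southbank, Elmwood, Lakeshore).
Pick 3: T6 covers 2 new districts (Market, Old Town).
Pick 4: T4 covers 1 new districts (Greenfield).
Greedy uses 4 transmitter sites. (The true minimum is 3.)

4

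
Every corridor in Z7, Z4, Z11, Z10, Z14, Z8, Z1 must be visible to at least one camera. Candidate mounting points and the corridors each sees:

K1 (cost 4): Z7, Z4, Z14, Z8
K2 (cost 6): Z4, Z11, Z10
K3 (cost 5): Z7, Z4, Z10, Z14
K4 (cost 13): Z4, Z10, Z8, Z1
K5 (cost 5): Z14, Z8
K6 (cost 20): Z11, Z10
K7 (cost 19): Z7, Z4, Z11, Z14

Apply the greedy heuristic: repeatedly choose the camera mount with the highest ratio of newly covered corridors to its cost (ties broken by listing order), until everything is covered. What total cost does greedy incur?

23

Pick 1: K1 adds 4 new (Z7, Z4, Z14, Z8) at cost 4 (ratio 4/4).
Pick 2: K2 adds 2 new (Z11, Z10) at cost 6 (ratio 2/6).
Pick 3: K4 adds 1 new (Z1) at cost 13 (ratio 1/13).
Greedy total cost: 4 + 6 + 13 = 23.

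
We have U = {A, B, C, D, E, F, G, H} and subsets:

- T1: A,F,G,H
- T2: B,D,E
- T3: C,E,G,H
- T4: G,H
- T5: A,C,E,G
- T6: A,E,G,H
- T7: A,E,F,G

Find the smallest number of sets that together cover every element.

3

T1, T2, T3 together cover {A, B, C, D, E, F, G, H} — every element.
No 2 of the 7 sets cover everything (all 21 pairs fall short), so 3 is minimum.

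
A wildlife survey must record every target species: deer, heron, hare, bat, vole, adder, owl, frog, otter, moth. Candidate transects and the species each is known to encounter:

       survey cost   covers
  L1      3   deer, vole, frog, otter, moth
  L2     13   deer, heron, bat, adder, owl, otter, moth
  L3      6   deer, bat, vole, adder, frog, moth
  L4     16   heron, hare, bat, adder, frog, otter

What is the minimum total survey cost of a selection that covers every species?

L1, L2, L4 cover every species at survey cost 3 + 13 + 16 = 32.
Any cover uses at least 3 transects; among all covering selections none totals below 32.

32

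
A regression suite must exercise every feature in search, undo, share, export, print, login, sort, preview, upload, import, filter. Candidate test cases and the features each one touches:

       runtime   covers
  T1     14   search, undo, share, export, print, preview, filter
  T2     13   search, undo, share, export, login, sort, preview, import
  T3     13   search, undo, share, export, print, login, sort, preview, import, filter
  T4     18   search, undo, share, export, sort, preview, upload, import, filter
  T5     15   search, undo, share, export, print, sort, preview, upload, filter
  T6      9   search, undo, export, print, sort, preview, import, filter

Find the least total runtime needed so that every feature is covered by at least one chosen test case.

T2, T5 cover every feature at runtime 13 + 15 = 28.
Any cover uses at least 2 test cases; among all covering selections none totals below 28.
Greedy by coverage-per-runtime would pick T6, T2, T5 for 37 — worse than the optimum 28.

28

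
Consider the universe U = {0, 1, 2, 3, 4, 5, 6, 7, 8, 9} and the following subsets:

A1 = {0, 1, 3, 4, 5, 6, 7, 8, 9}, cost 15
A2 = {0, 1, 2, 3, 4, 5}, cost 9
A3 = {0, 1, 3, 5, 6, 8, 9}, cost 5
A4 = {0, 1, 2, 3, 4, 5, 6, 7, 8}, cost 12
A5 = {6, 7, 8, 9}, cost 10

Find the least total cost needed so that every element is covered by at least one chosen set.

17

A3, A4 cover every element at cost 5 + 12 = 17.
Any cover uses at least 2 sets; among all covering selections none totals below 17.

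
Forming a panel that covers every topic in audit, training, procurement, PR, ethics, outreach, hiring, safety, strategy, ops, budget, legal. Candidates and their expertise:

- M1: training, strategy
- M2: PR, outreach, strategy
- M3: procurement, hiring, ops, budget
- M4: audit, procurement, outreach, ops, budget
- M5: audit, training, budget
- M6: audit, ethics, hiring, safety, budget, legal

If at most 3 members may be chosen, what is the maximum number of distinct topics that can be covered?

Choosing M1, M4, M6 covers {audit, training, procurement, ethics, outreach, hiring, safety, strategy, ops, budget, legal} — 11 topics.
No choice of 3 members does better; here PR is left uncovered.

11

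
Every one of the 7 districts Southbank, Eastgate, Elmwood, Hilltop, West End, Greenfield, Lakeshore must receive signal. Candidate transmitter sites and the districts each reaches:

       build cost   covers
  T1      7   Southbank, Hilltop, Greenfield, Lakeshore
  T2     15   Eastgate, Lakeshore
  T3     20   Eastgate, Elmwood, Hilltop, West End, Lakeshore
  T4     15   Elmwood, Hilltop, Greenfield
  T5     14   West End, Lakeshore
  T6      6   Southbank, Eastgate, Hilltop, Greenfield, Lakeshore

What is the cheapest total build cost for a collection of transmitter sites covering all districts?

T3, T6 cover every district at build cost 20 + 6 = 26.
Any cover uses at least 2 transmitter sites; among all covering selections none totals below 26.

26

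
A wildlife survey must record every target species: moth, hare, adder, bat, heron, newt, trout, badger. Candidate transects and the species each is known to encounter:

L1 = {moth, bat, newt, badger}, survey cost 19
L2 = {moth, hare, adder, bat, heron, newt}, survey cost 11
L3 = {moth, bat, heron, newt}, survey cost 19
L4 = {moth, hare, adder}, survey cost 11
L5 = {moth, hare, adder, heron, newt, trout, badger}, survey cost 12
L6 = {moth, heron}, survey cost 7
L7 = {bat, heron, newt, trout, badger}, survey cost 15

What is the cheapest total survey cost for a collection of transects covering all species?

23

L2, L5 cover every species at survey cost 11 + 12 = 23.
Any cover uses at least 2 transects; among all covering selections none totals below 23.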